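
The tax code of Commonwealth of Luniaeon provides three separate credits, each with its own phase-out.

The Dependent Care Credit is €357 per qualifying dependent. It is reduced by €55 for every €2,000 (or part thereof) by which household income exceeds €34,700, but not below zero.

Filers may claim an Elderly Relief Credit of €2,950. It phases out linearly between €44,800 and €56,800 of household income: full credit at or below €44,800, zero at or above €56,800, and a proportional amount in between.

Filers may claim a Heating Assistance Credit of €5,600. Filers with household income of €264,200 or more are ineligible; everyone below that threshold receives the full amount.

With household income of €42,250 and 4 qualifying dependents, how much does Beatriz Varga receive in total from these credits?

Dependent Care Credit: base = 4 × €357 = €1,428. income exceeds €34,700 by €7,550, which is 4 full-or-partial €2,000 increments; reduction = 4 × €55 = €220, leaving €1,208.
Elderly Relief Credit: €42,250 is at or below the €44,800 threshold, so the full €2,950 applies.
Heating Assistance Credit: €42,250 is below the €264,200 cutoff, so the full €5,600 applies.
Total: €1,208 + €2,950 + €5,600 = €9,758.

€9,758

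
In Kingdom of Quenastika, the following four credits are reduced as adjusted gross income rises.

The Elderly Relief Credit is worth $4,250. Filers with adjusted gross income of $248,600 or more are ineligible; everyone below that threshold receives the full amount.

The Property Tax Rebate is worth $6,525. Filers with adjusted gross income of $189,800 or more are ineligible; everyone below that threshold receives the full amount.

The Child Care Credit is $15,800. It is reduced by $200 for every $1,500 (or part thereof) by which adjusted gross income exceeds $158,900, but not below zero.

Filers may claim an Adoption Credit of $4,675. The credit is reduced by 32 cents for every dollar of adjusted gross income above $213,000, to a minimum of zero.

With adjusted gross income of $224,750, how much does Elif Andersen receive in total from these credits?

$12,165

Elderly Relief Credit: $224,750 is below the $248,600 cutoff, so the full $4,250 applies.
Property Tax Rebate: $224,750 meets or exceeds the $189,800 cutoff, so the credit is $0.
Child Care Credit: income exceeds $158,900 by $65,850, which is 44 full-or-partial $1,500 increments; reduction = 44 × $200 = $8,800, leaving $7,000.
Adoption Credit: 32% of the $11,750 excess over $213,000 is $3,760; credit = $4,675 − $3,760 = $915.
Total: $4,250 + $0 + $7,000 + $915 = $12,165.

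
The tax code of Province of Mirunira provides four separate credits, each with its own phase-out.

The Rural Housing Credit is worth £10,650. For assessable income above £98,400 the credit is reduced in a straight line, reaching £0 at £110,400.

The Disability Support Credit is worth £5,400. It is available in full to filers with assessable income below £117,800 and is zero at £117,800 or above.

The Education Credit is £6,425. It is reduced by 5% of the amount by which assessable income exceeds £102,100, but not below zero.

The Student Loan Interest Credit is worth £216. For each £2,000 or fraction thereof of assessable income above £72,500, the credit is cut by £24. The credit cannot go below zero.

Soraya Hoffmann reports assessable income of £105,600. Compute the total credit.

Rural Housing Credit: £105,600 is £7,200 into a £12,000 phase-out range, leaving 4,800/12,000 of the credit: £10,650 × 4,800/12,000 = £4,260.
Disability Support Credit: £105,600 is below the £117,800 cutoff, so the full £5,400 applies.
Education Credit: 5% of the £3,500 excess over £102,100 is £175; credit = £6,425 − £175 = £6,250.
Student Loan Interest Credit: income exceeds £72,500 by £33,100 → 17 increments × £24 = £408 ≥ base, so the credit is £0.
Total: £4,260 + £5,400 + £6,250 + £0 = £15,910.

£15,910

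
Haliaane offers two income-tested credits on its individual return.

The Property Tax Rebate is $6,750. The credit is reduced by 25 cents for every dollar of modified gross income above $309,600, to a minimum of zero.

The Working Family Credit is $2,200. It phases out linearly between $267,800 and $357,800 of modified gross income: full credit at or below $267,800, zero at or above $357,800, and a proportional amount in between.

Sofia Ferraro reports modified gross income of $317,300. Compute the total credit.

Property Tax Rebate: 25% of the $7,700 excess over $309,600 is $1,925; credit = $6,750 − $1,925 = $4,825.
Working Family Credit: $317,300 is $49,500 into a $90,000 phase-out range, leaving 40,500/90,000 of the credit: $2,200 × 40,500/90,000 = $990.
Total: $4,825 + $990 = $5,815.

$5,815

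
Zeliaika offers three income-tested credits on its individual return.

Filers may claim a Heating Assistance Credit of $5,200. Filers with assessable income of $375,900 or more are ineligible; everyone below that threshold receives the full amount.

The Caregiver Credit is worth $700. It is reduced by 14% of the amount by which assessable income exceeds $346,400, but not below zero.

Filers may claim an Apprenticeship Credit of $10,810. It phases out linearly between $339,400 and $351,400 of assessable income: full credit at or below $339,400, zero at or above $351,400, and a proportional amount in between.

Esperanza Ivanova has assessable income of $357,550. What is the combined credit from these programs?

$5,200

Heating Assistance Credit: $357,550 is below the $375,900 cutoff, so the full $5,200 applies.
Caregiver Credit: 14% of the $11,150 excess over $346,400 is $1,561 ≥ base, so the credit is $0.
Apprenticeship Credit: $357,550 is at or above $351,400, so the credit is $0.
Total: $5,200 + $0 + $0 = $5,200.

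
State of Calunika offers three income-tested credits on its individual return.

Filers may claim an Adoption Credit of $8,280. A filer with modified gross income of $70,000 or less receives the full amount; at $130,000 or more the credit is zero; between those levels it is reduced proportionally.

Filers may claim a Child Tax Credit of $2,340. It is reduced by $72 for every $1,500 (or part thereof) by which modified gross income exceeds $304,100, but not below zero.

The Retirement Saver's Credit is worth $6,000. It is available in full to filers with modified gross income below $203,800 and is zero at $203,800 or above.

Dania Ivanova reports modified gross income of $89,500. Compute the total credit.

Adoption Credit: $89,500 is $19,500 into a $60,000 phase-out range, leaving 40,500/60,000 of the credit: $8,280 × 40,500/60,000 = $5,589.
Child Tax Credit: $89,500 is at or below the $304,100 threshold, so the full $2,340 applies.
Retirement Saver's Credit: $89,500 is below the $203,800 cutoff, so the full $6,000 applies.
Total: $5,589 + $2,340 + $6,000 = $13,929.

$13,929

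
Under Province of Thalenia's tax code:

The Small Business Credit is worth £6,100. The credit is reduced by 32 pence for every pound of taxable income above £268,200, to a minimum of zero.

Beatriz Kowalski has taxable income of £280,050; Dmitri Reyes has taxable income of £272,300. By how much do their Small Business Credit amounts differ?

Beatriz (£280,050): Small Business Credit: 32% of the £11,850 excess over £268,200 is £3,792; credit = £6,100 − £3,792 = £2,308.
Dmitri (£272,300): Small Business Credit: 32% of the £4,100 excess over £268,200 is £1,312; credit = £6,100 − £1,312 = £4,788.
Difference: |£2,308 − £4,788| = £2,480.

£2,480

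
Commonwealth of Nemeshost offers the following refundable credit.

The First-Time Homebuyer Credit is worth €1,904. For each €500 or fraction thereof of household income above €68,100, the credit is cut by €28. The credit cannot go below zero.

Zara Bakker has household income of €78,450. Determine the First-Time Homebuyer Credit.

First-Time Homebuyer Credit: income exceeds €68,100 by €10,350, which is 21 full-or-partial €500 increments; reduction = 21 × €28 = €588, leaving €1,316.

€1,316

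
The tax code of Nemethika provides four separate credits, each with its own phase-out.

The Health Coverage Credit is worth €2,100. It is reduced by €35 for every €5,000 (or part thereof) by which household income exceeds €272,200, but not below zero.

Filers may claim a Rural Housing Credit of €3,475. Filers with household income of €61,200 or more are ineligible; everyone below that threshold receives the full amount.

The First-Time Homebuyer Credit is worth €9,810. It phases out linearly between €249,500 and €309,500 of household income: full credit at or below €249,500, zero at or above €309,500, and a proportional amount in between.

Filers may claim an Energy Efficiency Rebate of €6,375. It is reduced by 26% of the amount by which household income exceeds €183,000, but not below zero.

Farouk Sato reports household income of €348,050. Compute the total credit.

Health Coverage Credit: income exceeds €272,200 by €75,850, which is 16 full-or-partial €5,000 increments; reduction = 16 × €35 = €560, leaving €1,540.
Rural Housing Credit: €348,050 meets or exceeds the €61,200 cutoff, so the credit is €0.
First-Time Homebuyer Credit: €348,050 is at or above €309,500, so the credit is €0.
Energy Efficiency Rebate: 26% of the €165,050 excess over €183,000 is €42,913 ≥ base, so the credit is €0.
Total: €1,540 + €0 + €0 + €0 = €1,540.

€1,540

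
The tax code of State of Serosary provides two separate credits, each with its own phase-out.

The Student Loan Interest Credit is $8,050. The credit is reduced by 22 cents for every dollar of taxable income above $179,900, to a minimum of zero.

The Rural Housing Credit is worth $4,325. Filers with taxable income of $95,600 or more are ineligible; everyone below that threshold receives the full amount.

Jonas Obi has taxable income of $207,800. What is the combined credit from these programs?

$1,912

Student Loan Interest Credit: 22% of the $27,900 excess over $179,900 is $6,138; credit = $8,050 − $6,138 = $1,912.
Rural Housing Credit: $207,800 meets or exceeds the $95,600 cutoff, so the credit is $0.
Total: $1,912 + $0 = $1,912.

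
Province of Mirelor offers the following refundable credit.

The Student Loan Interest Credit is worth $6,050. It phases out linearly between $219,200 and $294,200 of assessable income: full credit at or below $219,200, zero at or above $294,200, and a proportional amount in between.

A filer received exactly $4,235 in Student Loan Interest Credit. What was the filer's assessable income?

$4,235 is 4,235/6,050 of the full $6,050, so 1,815/6,050 of the $75,000 range has been used: income = $219,200 + $75,000 × 1,815/6,050 = $241,700.

$241,700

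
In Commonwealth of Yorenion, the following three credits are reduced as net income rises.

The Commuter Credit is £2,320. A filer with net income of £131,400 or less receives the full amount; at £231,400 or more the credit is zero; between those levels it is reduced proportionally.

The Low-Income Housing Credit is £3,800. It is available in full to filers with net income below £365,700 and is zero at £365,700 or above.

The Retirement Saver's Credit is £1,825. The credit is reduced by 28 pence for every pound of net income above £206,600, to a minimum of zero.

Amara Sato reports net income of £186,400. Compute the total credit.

£6,669

Commuter Credit: £186,400 is £55,000 into a £100,000 phase-out range, leaving 45,000/100,000 of the credit: £2,320 × 45,000/100,000 = £1,044.
Low-Income Housing Credit: £186,400 is below the £365,700 cutoff, so the full £3,800 applies.
Retirement Saver's Credit: £186,400 is at or below the £206,600 threshold, so the full £1,825 applies.
Total: £1,044 + £3,800 + £1,825 = £6,669.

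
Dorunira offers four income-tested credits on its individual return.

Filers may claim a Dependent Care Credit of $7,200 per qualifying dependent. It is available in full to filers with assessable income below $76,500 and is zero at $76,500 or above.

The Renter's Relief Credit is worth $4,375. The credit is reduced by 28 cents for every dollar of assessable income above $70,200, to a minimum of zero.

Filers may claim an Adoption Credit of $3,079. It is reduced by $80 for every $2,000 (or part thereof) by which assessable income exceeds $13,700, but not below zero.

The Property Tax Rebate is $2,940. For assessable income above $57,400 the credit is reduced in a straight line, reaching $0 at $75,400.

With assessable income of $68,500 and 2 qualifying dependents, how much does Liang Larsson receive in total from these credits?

Dependent Care Credit: base = 2 × $7,200 = $14,400. $68,500 is below the $76,500 cutoff, so the full $14,400 applies.
Renter's Relief Credit: $68,500 is at or below the $70,200 threshold, so the full $4,375 applies.
Adoption Credit: income exceeds $13,700 by $54,800, which is 28 full-or-partial $2,000 increments; reduction = 28 × $80 = $2,240, leaving $839.
Property Tax Rebate: $68,500 is $11,100 into a $18,000 phase-out range, leaving 6,900/18,000 of the credit: $2,940 × 6,900/18,000 = $1,127.
Total: $14,400 + $4,375 + $839 + $1,127 = $20,741.

$20,741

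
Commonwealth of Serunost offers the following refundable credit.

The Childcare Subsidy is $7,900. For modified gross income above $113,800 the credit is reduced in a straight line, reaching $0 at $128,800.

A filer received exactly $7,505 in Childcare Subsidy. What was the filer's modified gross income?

$7,505 is 7,505/7,900 of the full $7,900, so 395/7,900 of the $15,000 range has been used: income = $113,800 + $15,000 × 395/7,900 = $114,550.

$114,550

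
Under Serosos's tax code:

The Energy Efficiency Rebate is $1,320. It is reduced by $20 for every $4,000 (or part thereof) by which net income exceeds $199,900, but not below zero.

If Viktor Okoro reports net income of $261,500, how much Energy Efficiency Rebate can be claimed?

Energy Efficiency Rebate: income exceeds $199,900 by $61,600, which is 16 full-or-partial $4,000 increments; reduction = 16 × $20 = $320, leaving $1,000.

$1,000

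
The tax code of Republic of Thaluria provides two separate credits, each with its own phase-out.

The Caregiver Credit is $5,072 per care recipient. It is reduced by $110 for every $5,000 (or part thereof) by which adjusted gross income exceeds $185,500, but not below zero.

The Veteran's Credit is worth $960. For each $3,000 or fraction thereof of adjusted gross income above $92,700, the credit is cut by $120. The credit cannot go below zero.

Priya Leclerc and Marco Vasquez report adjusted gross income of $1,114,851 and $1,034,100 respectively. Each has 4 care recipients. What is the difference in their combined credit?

Priya ($1,114,851): Caregiver Credit: base = 4 × $5,072 = $20,288. income exceeds $185,500 by $929,351 → 186 increments × $110 = $20,460 ≥ base, so the credit is $0. Veteran's Credit: income exceeds $92,700 by $1,022,151 → 341 increments × $120 = $40,920 ≥ base, so the credit is $0. total $0 + $0 = $0
Marco ($1,034,100): Caregiver Credit: base = 4 × $5,072 = $20,288. income exceeds $185,500 by $848,600, which is 170 full-or-partial $5,000 increments; reduction = 170 × $110 = $18,700, leaving $1,588. Veteran's Credit: income exceeds $92,700 by $941,400 → 314 increments × $120 = $37,680 ≥ base, so the credit is $0. total $1,588 + $0 = $1,588
Difference: |$0 − $1,588| = $1,588.

$1,588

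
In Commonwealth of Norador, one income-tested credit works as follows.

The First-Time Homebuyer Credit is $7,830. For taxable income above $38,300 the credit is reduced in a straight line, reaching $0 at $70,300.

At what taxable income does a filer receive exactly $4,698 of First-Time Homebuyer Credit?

$4,698 is 4,698/7,830 of the full $7,830, so 3,132/7,830 of the $32,000 range has been used: income = $38,300 + $32,000 × 3,132/7,830 = $51,100.

$51,100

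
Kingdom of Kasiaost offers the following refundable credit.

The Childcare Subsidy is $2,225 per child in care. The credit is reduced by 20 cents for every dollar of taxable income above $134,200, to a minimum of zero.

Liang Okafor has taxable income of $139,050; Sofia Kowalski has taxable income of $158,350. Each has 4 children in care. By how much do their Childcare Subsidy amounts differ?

$3,860

Liang ($139,050): Childcare Subsidy: base = 4 × $2,225 = $8,900. 20% of the $4,850 excess over $134,200 is $970; credit = $8,900 − $970 = $7,930.
Sofia ($158,350): Childcare Subsidy: base = 4 × $2,225 = $8,900. 20% of the $24,150 excess over $134,200 is $4,830; credit = $8,900 − $4,830 = $4,070.
Difference: |$7,930 − $4,070| = $3,860.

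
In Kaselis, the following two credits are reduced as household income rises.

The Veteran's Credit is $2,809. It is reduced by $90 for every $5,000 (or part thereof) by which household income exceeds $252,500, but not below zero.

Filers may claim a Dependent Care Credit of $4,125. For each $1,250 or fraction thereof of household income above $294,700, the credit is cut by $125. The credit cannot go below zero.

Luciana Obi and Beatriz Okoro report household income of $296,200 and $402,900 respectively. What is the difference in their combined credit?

$5,855

Luciana ($296,200): Veteran's Credit: income exceeds $252,500 by $43,700, which is 9 full-or-partial $5,000 increments; reduction = 9 × $90 = $810, leaving $1,999. Dependent Care Credit: income exceeds $294,700 by $1,500, which is 2 full-or-partial $1,250 increments; reduction = 2 × $125 = $250, leaving $3,875. total $1,999 + $3,875 = $5,874
Beatriz ($402,900): Veteran's Credit: income exceeds $252,500 by $150,400, which is 31 full-or-partial $5,000 increments; reduction = 31 × $90 = $2,790, leaving $19. Dependent Care Credit: income exceeds $294,700 by $108,200 → 87 increments × $125 = $10,875 ≥ base, so the credit is $0. total $19 + $0 = $19
Difference: |$5,874 − $19| = $5,855.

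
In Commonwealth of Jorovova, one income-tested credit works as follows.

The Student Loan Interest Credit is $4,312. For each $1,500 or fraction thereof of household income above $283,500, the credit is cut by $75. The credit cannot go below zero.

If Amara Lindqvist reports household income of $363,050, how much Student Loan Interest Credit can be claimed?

Student Loan Interest Credit: income exceeds $283,500 by $79,550, which is 54 full-or-partial $1,500 increments; reduction = 54 × $75 = $4,050, leaving $262.

$262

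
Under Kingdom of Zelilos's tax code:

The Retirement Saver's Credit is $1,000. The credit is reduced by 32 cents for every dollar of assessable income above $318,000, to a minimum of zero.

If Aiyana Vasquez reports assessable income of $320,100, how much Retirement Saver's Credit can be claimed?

$328

Retirement Saver's Credit: 32% of the $2,100 excess over $318,000 is $672; credit = $1,000 − $672 = $328.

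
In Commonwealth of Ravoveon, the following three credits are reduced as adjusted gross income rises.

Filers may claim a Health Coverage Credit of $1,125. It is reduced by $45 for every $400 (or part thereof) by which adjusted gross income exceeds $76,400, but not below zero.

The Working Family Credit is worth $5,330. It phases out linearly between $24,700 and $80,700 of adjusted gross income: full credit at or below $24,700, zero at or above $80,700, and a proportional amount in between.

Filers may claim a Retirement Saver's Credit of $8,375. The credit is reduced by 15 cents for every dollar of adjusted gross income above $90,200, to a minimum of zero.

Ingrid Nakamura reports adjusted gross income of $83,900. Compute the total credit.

Health Coverage Credit: income exceeds $76,400 by $7,500, which is 19 full-or-partial $400 increments; reduction = 19 × $45 = $855, leaving $270.
Working Family Credit: $83,900 is at or above $80,700, so the credit is $0.
Retirement Saver's Credit: $83,900 is at or below the $90,200 threshold, so the full $8,375 applies.
Total: $270 + $0 + $8,375 = $8,645.

$8,645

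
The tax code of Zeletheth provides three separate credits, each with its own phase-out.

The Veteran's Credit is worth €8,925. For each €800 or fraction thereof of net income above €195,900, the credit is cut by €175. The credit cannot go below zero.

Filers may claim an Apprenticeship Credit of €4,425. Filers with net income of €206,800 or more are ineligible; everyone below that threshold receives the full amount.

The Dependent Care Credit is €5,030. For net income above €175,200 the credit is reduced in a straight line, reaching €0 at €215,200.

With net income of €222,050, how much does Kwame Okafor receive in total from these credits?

Veteran's Credit: income exceeds €195,900 by €26,150, which is 33 full-or-partial €800 increments; reduction = 33 × €175 = €5,775, leaving €3,150.
Apprenticeship Credit: €222,050 meets or exceeds the €206,800 cutoff, so the credit is €0.
Dependent Care Credit: €222,050 is at or above €215,200, so the credit is €0.
Total: €3,150 + €0 + €0 = €3,150.

€3,150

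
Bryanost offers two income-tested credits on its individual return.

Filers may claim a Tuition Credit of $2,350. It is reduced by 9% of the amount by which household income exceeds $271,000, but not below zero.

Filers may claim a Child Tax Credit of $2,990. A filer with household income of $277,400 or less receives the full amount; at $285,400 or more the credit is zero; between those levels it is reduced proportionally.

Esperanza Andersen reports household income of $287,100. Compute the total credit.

$901

Tuition Credit: 9% of the $16,100 excess over $271,000 is $1,449; credit = $2,350 − $1,449 = $901.
Child Tax Credit: $287,100 is at or above $285,400, so the credit is $0.
Total: $901 + $0 = $901.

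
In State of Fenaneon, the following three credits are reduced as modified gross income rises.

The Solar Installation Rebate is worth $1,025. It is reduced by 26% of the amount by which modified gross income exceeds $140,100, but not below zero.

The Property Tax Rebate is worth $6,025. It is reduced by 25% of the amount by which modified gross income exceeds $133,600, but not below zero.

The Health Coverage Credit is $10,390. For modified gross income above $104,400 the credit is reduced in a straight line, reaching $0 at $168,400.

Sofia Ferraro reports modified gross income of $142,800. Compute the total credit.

Solar Installation Rebate: 26% of the $2,700 excess over $140,100 is $702; credit = $1,025 − $702 = $323.
Property Tax Rebate: 25% of the $9,200 excess over $133,600 is $2,300; credit = $6,025 − $2,300 = $3,725.
Health Coverage Credit: $142,800 is $38,400 into a $64,000 phase-out range, leaving 25,600/64,000 of the credit: $10,390 × 25,600/64,000 = $4,156.
Total: $323 + $3,725 + $4,156 = $8,204.

$8,204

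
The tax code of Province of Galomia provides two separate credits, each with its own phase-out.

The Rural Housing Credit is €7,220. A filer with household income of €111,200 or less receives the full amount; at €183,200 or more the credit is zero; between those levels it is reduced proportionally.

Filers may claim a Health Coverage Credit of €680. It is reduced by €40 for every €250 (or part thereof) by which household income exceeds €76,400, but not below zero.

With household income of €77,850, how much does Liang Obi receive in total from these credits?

€7,660

Rural Housing Credit: €77,850 is at or below the €111,200 threshold, so the full €7,220 applies.
Health Coverage Credit: income exceeds €76,400 by €1,450, which is 6 full-or-partial €250 increments; reduction = 6 × €40 = €240, leaving €440.
Total: €7,220 + €440 = €7,660.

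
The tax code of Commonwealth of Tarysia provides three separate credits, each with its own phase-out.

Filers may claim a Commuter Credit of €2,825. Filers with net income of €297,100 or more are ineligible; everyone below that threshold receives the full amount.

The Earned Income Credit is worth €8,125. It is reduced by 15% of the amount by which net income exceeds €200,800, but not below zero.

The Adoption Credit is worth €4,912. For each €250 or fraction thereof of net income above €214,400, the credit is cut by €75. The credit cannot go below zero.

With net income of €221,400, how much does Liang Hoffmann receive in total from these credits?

Commuter Credit: €221,400 is below the €297,100 cutoff, so the full €2,825 applies.
Earned Income Credit: 15% of the €20,600 excess over €200,800 is €3,090; credit = €8,125 − €3,090 = €5,035.
Adoption Credit: income exceeds €214,400 by €7,000, which is 28 full-or-partial €250 increments; reduction = 28 × €75 = €2,100, leaving €2,812.
Total: €2,825 + €5,035 + €2,812 = €10,672.

€10,672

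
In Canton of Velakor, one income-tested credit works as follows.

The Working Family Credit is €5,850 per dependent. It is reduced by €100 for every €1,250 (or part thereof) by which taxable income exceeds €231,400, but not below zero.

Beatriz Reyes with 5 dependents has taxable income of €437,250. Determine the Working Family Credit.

Working Family Credit: base = 5 × €5,850 = €29,250. income exceeds €231,400 by €205,850, which is 165 full-or-partial €1,250 increments; reduction = 165 × €100 = €16,500, leaving €12,750.

€12,750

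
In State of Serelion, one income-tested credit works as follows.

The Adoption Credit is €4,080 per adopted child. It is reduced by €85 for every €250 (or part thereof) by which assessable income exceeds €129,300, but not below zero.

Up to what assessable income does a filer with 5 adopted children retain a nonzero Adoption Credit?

€189,050

Full credit = 5 × €4,080 = €20,400.
After 239 increments the reduction is 239 × €85 = €20,315, leaving €85; one more increment wipes it out. Increment 239 ends at excess 239 × €250 = €59,750, so the highest qualifying income is €129,300 + €59,750 = €189,050.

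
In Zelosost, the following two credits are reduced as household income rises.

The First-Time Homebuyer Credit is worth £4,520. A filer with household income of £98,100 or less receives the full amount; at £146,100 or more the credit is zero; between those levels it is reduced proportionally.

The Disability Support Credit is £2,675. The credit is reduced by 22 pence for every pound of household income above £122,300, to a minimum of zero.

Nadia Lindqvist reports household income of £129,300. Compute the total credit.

First-Time Homebuyer Credit: £129,300 is £31,200 into a £48,000 phase-out range, leaving 16,800/48,000 of the credit: £4,520 × 16,800/48,000 = £1,582.
Disability Support Credit: 22% of the £7,000 excess over £122,300 is £1,540; credit = £2,675 − £1,540 = £1,135.
Total: £1,582 + £1,135 = £2,717.

£2,717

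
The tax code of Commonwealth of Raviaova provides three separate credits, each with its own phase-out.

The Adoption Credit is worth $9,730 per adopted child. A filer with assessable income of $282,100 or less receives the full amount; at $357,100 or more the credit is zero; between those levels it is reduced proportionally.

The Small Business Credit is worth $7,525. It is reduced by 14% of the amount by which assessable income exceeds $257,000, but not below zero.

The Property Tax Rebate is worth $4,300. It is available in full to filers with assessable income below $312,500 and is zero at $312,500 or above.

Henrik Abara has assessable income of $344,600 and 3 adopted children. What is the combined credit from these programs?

Adoption Credit: base = 3 × $9,730 = $29,190. $344,600 is $62,500 into a $75,000 phase-out range, leaving 12,500/75,000 of the credit: $29,190 × 12,500/75,000 = $4,865.
Small Business Credit: 14% of the $87,600 excess over $257,000 is $12,264 ≥ base, so the credit is $0.
Property Tax Rebate: $344,600 meets or exceeds the $312,500 cutoff, so the credit is $0.
Total: $4,865 + $0 + $0 = $4,865.

$4,865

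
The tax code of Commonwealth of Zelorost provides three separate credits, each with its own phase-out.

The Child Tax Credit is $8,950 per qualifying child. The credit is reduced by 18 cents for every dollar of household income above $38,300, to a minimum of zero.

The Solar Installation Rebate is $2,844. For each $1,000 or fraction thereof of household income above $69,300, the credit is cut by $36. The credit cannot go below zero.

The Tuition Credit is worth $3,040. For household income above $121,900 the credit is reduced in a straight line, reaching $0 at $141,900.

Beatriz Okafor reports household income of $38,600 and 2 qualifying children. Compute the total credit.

Child Tax Credit: base = 2 × $8,950 = $17,900. 18% of the $300 excess over $38,300 is $54; credit = $17,900 − $54 = $17,846.
Solar Installation Rebate: $38,600 is at or below the $69,300 threshold, so the full $2,844 applies.
Tuition Credit: $38,600 is at or below the $121,900 threshold, so the full $3,040 applies.
Total: $17,846 + $2,844 + $3,040 = $23,730.

$23,730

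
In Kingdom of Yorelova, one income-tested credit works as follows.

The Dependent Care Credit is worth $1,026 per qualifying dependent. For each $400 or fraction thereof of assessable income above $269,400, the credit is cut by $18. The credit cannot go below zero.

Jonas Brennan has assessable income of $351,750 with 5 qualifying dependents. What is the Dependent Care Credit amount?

$1,422

Dependent Care Credit: base = 5 × $1,026 = $5,130. income exceeds $269,400 by $82,350, which is 206 full-or-partial $400 increments; reduction = 206 × $18 = $3,708, leaving $1,422.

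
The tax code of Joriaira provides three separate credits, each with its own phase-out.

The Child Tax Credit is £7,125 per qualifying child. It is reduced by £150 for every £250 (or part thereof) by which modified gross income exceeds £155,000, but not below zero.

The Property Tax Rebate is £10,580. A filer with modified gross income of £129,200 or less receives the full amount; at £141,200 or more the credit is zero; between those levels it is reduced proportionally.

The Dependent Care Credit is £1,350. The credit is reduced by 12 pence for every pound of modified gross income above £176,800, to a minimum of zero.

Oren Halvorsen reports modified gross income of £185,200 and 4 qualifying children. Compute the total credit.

Child Tax Credit: base = 4 × £7,125 = £28,500. income exceeds £155,000 by £30,200, which is 121 full-or-partial £250 increments; reduction = 121 × £150 = £18,150, leaving £10,350.
Property Tax Rebate: £185,200 is at or above £141,200, so the credit is £0.
Dependent Care Credit: 12% of the £8,400 excess over £176,800 is £1,008; credit = £1,350 − £1,008 = £342.
Total: £10,350 + £0 + £342 = £10,692.

£10,692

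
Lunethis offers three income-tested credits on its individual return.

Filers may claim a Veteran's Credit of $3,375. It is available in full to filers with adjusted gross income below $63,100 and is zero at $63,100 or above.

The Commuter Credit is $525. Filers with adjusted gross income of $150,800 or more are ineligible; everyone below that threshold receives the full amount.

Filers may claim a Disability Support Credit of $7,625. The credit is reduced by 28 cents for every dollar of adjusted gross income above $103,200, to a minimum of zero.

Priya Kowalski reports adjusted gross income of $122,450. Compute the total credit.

Veteran's Credit: $122,450 meets or exceeds the $63,100 cutoff, so the credit is $0.
Commuter Credit: $122,450 is below the $150,800 cutoff, so the full $525 applies.
Disability Support Credit: 28% of the $19,250 excess over $103,200 is $5,390; credit = $7,625 − $5,390 = $2,235.
Total: $0 + $525 + $2,235 = $2,760.

$2,760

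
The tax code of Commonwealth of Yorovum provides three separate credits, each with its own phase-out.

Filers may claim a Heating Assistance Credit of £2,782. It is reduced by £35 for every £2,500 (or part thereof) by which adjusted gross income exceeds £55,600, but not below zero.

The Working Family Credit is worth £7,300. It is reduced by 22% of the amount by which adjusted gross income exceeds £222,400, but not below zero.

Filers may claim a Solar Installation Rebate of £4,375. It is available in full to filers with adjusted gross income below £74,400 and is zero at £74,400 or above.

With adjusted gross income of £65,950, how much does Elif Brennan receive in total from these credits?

£14,282

Heating Assistance Credit: income exceeds £55,600 by £10,350, which is 5 full-or-partial £2,500 increments; reduction = 5 × £35 = £175, leaving £2,607.
Working Family Credit: £65,950 is at or below the £222,400 threshold, so the full £7,300 applies.
Solar Installation Rebate: £65,950 is below the £74,400 cutoff, so the full £4,375 applies.
Total: £2,607 + £7,300 + £4,375 = £14,282.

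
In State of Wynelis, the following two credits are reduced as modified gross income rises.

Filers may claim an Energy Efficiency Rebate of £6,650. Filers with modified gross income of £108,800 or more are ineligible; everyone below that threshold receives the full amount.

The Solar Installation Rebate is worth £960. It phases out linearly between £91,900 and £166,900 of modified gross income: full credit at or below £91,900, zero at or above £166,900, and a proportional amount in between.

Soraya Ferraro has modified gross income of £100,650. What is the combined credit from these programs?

£7,498

Energy Efficiency Rebate: £100,650 is below the £108,800 cutoff, so the full £6,650 applies.
Solar Installation Rebate: £100,650 is £8,750 into a £75,000 phase-out range, leaving 66,250/75,000 of the credit: £960 × 66,250/75,000 = £848.
Total: £6,650 + £848 = £7,498.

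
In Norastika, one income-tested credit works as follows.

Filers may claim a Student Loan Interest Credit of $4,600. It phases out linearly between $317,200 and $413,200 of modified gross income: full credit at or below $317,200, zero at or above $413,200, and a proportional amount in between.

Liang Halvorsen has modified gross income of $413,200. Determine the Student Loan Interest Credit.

$0

Student Loan Interest Credit: $413,200 is at or above $413,200, so the credit is $0.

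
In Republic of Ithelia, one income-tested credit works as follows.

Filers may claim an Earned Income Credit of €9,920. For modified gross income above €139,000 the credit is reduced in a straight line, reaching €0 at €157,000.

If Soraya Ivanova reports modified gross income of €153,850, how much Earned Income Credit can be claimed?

€1,736

Earned Income Credit: €153,850 is €14,850 into a €18,000 phase-out range, leaving 3,150/18,000 of the credit: €9,920 × 3,150/18,000 = €1,736.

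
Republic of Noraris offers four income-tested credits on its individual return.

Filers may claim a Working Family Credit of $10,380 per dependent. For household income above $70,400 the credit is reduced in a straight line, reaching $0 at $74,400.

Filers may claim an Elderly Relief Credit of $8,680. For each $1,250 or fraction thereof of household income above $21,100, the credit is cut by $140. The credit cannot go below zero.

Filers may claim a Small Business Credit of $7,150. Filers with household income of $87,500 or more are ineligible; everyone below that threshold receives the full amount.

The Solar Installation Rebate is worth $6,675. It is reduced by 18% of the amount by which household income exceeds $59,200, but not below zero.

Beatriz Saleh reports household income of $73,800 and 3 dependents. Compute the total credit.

$18,528

Working Family Credit: base = 3 × $10,380 = $31,140. $73,800 is $3,400 into a $4,000 phase-out range, leaving 600/4,000 of the credit: $31,140 × 600/4,000 = $4,671.
Elderly Relief Credit: income exceeds $21,100 by $52,700, which is 43 full-or-partial $1,250 increments; reduction = 43 × $140 = $6,020, leaving $2,660.
Small Business Credit: $73,800 is below the $87,500 cutoff, so the full $7,150 applies.
Solar Installation Rebate: 18% of the $14,600 excess over $59,200 is $2,628; credit = $6,675 − $2,628 = $4,047.
Total: $4,671 + $2,660 + $7,150 + $4,047 = $18,528.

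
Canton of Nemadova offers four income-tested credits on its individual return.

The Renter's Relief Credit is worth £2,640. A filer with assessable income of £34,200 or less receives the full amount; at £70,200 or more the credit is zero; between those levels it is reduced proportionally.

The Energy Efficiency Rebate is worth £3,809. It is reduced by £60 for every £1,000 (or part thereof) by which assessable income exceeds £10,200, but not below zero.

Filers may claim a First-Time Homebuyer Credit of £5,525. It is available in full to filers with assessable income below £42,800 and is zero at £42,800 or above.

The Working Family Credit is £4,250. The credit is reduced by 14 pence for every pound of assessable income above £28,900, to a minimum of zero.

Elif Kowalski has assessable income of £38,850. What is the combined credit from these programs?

Renter's Relief Credit: £38,850 is £4,650 into a £36,000 phase-out range, leaving 31,350/36,000 of the credit: £2,640 × 31,350/36,000 = £2,299.
Energy Efficiency Rebate: income exceeds £10,200 by £28,650, which is 29 full-or-partial £1,000 increments; reduction = 29 × £60 = £1,740, leaving £2,069.
First-Time Homebuyer Credit: £38,850 is below the £42,800 cutoff, so the full £5,525 applies.
Working Family Credit: 14% of the £9,950 excess over £28,900 is £1,393; credit = £4,250 − £1,393 = £2,857.
Total: £2,299 + £2,069 + £5,525 + £2,857 = £12,750.

£12,750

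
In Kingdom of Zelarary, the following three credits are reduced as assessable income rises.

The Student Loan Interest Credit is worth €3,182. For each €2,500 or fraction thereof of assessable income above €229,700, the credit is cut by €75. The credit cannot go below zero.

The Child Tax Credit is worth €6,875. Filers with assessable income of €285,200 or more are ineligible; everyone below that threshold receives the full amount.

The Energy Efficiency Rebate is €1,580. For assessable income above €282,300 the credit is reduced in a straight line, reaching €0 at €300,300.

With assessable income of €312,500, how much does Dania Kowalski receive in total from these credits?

€632

Student Loan Interest Credit: income exceeds €229,700 by €82,800, which is 34 full-or-partial €2,500 increments; reduction = 34 × €75 = €2,550, leaving €632.
Child Tax Credit: €312,500 meets or exceeds the €285,200 cutoff, so the credit is €0.
Energy Efficiency Rebate: €312,500 is at or above €300,300, so the credit is €0.
Total: €632 + €0 + €0 = €632.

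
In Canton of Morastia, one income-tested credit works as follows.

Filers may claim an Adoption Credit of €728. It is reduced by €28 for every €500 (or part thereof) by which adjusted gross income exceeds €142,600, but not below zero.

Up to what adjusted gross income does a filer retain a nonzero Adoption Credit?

After 25 increments the reduction is 25 × €28 = €700, leaving €28; one more increment wipes it out. Increment 25 ends at excess 25 × €500 = €12,500, so the highest qualifying income is €142,600 + €12,500 = €155,100.

€155,100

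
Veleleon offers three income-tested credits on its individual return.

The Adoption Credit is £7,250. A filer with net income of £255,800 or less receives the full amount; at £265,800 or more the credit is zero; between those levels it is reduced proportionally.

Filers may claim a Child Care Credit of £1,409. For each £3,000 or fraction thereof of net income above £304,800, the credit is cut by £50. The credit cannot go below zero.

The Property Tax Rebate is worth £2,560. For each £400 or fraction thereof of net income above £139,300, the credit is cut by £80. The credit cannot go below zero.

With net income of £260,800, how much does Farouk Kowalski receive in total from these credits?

Adoption Credit: £260,800 is £5,000 into a £10,000 phase-out range, leaving 5,000/10,000 of the credit: £7,250 × 5,000/10,000 = £3,625.
Child Care Credit: £260,800 is at or below the £304,800 threshold, so the full £1,409 applies.
Property Tax Rebate: income exceeds £139,300 by £121,500 → 304 increments × £80 = £24,320 ≥ base, so the credit is £0.
Total: £3,625 + £1,409 + £0 = £5,034.

£5,034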